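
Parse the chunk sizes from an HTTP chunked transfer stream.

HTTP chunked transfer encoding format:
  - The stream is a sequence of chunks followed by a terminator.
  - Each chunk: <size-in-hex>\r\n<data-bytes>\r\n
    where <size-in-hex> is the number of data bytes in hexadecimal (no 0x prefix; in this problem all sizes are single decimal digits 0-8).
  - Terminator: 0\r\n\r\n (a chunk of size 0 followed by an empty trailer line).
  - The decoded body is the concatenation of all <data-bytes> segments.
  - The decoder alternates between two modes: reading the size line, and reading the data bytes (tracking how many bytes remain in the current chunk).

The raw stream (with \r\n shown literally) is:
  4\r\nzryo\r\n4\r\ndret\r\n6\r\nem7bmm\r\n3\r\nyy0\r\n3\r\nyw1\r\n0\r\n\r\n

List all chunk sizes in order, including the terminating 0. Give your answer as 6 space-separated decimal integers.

Chunk 1: stream[0..1]='4' size=0x4=4, data at stream[3..7]='zryo' -> body[0..4], body so far='zryo'
Chunk 2: stream[9..10]='4' size=0x4=4, data at stream[12..16]='dret' -> body[4..8], body so far='zryodret'
Chunk 3: stream[18..19]='6' size=0x6=6, data at stream[21..27]='em7bmm' -> body[8..14], body so far='zryodretem7bmm'
Chunk 4: stream[29..30]='3' size=0x3=3, data at stream[32..35]='yy0' -> body[14..17], body so far='zryodretem7bmmyy0'
Chunk 5: stream[37..38]='3' size=0x3=3, data at stream[40..43]='yw1' -> body[17..20], body so far='zryodretem7bmmyy0yw1'
Chunk 6: stream[45..46]='0' size=0 (terminator). Final body='zryodretem7bmmyy0yw1' (20 bytes)

Answer: 4 4 6 3 3 0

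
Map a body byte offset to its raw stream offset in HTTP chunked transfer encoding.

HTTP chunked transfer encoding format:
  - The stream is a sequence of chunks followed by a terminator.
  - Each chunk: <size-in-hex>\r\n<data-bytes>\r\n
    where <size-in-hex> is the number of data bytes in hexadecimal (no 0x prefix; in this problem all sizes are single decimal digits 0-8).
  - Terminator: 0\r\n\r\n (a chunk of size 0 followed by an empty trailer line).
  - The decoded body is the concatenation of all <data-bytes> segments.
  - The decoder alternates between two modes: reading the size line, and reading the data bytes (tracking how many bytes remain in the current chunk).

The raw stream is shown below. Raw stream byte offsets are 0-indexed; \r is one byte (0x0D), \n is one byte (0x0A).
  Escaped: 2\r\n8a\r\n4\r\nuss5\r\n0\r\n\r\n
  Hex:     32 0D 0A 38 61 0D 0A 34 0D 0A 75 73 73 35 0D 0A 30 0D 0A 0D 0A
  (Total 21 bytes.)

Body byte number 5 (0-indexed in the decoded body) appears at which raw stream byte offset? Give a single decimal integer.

Answer: 13

Derivation:
Chunk 1: stream[0..1]='2' size=0x2=2, data at stream[3..5]='8a' -> body[0..2], body so far='8a'
Chunk 2: stream[7..8]='4' size=0x4=4, data at stream[10..14]='uss5' -> body[2..6], body so far='8auss5'
Chunk 3: stream[16..17]='0' size=0 (terminator). Final body='8auss5' (6 bytes)
Body byte 5 at stream offset 13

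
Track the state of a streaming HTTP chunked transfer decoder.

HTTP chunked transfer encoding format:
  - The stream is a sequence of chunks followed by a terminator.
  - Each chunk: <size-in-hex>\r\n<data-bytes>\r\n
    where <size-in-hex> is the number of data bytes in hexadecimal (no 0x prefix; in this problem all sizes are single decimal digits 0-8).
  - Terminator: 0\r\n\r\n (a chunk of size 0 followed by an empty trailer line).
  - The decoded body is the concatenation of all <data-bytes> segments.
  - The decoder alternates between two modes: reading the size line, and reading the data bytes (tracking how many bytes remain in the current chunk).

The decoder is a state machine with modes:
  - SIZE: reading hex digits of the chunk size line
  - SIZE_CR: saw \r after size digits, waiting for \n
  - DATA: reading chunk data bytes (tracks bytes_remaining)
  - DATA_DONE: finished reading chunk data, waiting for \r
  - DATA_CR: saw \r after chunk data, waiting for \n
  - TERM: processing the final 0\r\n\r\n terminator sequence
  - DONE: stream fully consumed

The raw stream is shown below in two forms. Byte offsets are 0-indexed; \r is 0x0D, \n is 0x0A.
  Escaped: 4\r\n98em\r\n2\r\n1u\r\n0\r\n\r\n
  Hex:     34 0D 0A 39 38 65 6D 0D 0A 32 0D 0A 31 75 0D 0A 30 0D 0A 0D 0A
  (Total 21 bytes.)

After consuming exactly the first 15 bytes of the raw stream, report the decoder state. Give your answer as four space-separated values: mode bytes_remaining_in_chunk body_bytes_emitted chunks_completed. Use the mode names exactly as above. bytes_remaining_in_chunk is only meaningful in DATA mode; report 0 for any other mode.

Answer: DATA_CR 0 6 1

Derivation:
Byte 0 = '4': mode=SIZE remaining=0 emitted=0 chunks_done=0
Byte 1 = 0x0D: mode=SIZE_CR remaining=0 emitted=0 chunks_done=0
Byte 2 = 0x0A: mode=DATA remaining=4 emitted=0 chunks_done=0
Byte 3 = '9': mode=DATA remaining=3 emitted=1 chunks_done=0
Byte 4 = '8': mode=DATA remaining=2 emitted=2 chunks_done=0
Byte 5 = 'e': mode=DATA remaining=1 emitted=3 chunks_done=0
Byte 6 = 'm': mode=DATA_DONE remaining=0 emitted=4 chunks_done=0
Byte 7 = 0x0D: mode=DATA_CR remaining=0 emitted=4 chunks_done=0
Byte 8 = 0x0A: mode=SIZE remaining=0 emitted=4 chunks_done=1
Byte 9 = '2': mode=SIZE remaining=0 emitted=4 chunks_done=1
Byte 10 = 0x0D: mode=SIZE_CR remaining=0 emitted=4 chunks_done=1
Byte 11 = 0x0A: mode=DATA remaining=2 emitted=4 chunks_done=1
Byte 12 = '1': mode=DATA remaining=1 emitted=5 chunks_done=1
Byte 13 = 'u': mode=DATA_DONE remaining=0 emitted=6 chunks_done=1
Byte 14 = 0x0D: mode=DATA_CR remaining=0 emitted=6 chunks_done=1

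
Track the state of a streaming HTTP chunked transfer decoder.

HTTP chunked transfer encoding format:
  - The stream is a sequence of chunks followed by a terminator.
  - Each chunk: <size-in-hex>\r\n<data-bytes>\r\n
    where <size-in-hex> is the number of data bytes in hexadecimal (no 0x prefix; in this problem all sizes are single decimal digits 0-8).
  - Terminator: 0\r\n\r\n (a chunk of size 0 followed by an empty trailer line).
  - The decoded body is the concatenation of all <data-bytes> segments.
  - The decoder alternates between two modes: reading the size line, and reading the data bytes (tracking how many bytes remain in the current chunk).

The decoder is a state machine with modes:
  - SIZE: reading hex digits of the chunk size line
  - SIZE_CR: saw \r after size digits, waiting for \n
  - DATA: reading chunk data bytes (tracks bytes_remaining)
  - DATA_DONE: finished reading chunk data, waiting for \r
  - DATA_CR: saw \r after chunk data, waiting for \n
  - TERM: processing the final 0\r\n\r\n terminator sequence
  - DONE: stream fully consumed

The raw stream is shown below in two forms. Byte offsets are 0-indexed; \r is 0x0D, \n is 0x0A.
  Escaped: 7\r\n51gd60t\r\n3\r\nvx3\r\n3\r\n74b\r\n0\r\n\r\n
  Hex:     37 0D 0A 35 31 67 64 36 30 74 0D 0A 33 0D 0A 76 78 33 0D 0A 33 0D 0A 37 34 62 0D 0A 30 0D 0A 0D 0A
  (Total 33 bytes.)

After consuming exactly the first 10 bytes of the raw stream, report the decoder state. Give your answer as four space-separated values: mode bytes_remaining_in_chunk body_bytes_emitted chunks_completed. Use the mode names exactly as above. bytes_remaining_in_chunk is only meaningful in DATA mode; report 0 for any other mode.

Answer: DATA_DONE 0 7 0

Derivation:
Byte 0 = '7': mode=SIZE remaining=0 emitted=0 chunks_done=0
Byte 1 = 0x0D: mode=SIZE_CR remaining=0 emitted=0 chunks_done=0
Byte 2 = 0x0A: mode=DATA remaining=7 emitted=0 chunks_done=0
Byte 3 = '5': mode=DATA remaining=6 emitted=1 chunks_done=0
Byte 4 = '1': mode=DATA remaining=5 emitted=2 chunks_done=0
Byte 5 = 'g': mode=DATA remaining=4 emitted=3 chunks_done=0
Byte 6 = 'd': mode=DATA remaining=3 emitted=4 chunks_done=0
Byte 7 = '6': mode=DATA remaining=2 emitted=5 chunks_done=0
Byte 8 = '0': mode=DATA remaining=1 emitted=6 chunks_done=0
Byte 9 = 't': mode=DATA_DONE remaining=0 emitted=7 chunks_done=0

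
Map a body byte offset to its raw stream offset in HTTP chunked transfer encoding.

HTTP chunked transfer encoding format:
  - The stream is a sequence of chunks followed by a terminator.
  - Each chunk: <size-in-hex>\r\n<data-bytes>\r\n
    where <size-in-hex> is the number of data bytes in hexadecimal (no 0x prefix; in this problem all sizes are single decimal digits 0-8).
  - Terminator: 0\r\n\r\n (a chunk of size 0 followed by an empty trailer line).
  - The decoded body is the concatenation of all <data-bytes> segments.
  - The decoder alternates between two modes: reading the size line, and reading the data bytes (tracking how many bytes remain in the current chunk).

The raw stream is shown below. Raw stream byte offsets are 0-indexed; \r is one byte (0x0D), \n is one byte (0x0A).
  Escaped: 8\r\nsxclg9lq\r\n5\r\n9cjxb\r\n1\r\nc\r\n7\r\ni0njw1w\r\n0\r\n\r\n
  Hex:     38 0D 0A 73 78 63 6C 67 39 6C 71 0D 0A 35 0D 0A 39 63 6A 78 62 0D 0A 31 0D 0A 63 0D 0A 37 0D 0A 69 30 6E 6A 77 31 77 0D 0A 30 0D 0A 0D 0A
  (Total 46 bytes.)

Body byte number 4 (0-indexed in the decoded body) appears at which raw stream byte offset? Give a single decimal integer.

Answer: 7

Derivation:
Chunk 1: stream[0..1]='8' size=0x8=8, data at stream[3..11]='sxclg9lq' -> body[0..8], body so far='sxclg9lq'
Chunk 2: stream[13..14]='5' size=0x5=5, data at stream[16..21]='9cjxb' -> body[8..13], body so far='sxclg9lq9cjxb'
Chunk 3: stream[23..24]='1' size=0x1=1, data at stream[26..27]='c' -> body[13..14], body so far='sxclg9lq9cjxbc'
Chunk 4: stream[29..30]='7' size=0x7=7, data at stream[32..39]='i0njw1w' -> body[14..21], body so far='sxclg9lq9cjxbci0njw1w'
Chunk 5: stream[41..42]='0' size=0 (terminator). Final body='sxclg9lq9cjxbci0njw1w' (21 bytes)
Body byte 4 at stream offset 7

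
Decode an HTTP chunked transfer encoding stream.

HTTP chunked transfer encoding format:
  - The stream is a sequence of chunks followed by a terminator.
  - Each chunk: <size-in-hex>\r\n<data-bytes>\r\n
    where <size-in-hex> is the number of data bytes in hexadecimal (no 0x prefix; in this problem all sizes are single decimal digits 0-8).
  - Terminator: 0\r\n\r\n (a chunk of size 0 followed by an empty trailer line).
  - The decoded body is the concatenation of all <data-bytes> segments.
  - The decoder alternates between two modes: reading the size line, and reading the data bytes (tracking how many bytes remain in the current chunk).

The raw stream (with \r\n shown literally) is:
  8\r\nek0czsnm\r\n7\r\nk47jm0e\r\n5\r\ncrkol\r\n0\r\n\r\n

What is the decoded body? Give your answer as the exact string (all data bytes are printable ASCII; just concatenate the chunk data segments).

Chunk 1: stream[0..1]='8' size=0x8=8, data at stream[3..11]='ek0czsnm' -> body[0..8], body so far='ek0czsnm'
Chunk 2: stream[13..14]='7' size=0x7=7, data at stream[16..23]='k47jm0e' -> body[8..15], body so far='ek0czsnmk47jm0e'
Chunk 3: stream[25..26]='5' size=0x5=5, data at stream[28..33]='crkol' -> body[15..20], body so far='ek0czsnmk47jm0ecrkol'
Chunk 4: stream[35..36]='0' size=0 (terminator). Final body='ek0czsnmk47jm0ecrkol' (20 bytes)

Answer: ek0czsnmk47jm0ecrkol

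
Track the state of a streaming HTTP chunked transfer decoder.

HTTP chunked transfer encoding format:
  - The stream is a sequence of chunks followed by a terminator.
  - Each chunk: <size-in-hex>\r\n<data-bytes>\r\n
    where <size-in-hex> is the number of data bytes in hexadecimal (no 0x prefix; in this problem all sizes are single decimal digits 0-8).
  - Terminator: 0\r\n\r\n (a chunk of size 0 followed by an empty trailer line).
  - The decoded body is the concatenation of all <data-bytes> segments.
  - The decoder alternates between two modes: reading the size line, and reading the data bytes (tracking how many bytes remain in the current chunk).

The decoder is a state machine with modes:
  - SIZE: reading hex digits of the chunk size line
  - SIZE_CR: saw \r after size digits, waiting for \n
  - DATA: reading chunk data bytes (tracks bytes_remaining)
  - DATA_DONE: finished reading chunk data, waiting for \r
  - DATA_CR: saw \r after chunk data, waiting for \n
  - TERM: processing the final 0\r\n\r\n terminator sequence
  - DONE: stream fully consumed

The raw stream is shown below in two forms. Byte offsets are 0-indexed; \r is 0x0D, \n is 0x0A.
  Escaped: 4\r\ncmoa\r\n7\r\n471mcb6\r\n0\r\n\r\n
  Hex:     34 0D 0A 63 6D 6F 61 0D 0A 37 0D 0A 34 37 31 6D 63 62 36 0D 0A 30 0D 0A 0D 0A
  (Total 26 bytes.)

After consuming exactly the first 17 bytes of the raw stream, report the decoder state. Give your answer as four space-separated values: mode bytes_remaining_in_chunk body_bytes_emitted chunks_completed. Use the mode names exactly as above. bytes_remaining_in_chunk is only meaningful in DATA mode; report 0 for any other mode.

Answer: DATA 2 9 1

Derivation:
Byte 0 = '4': mode=SIZE remaining=0 emitted=0 chunks_done=0
Byte 1 = 0x0D: mode=SIZE_CR remaining=0 emitted=0 chunks_done=0
Byte 2 = 0x0A: mode=DATA remaining=4 emitted=0 chunks_done=0
Byte 3 = 'c': mode=DATA remaining=3 emitted=1 chunks_done=0
Byte 4 = 'm': mode=DATA remaining=2 emitted=2 chunks_done=0
Byte 5 = 'o': mode=DATA remaining=1 emitted=3 chunks_done=0
Byte 6 = 'a': mode=DATA_DONE remaining=0 emitted=4 chunks_done=0
Byte 7 = 0x0D: mode=DATA_CR remaining=0 emitted=4 chunks_done=0
Byte 8 = 0x0A: mode=SIZE remaining=0 emitted=4 chunks_done=1
Byte 9 = '7': mode=SIZE remaining=0 emitted=4 chunks_done=1
Byte 10 = 0x0D: mode=SIZE_CR remaining=0 emitted=4 chunks_done=1
Byte 11 = 0x0A: mode=DATA remaining=7 emitted=4 chunks_done=1
Byte 12 = '4': mode=DATA remaining=6 emitted=5 chunks_done=1
Byte 13 = '7': mode=DATA remaining=5 emitted=6 chunks_done=1
Byte 14 = '1': mode=DATA remaining=4 emitted=7 chunks_done=1
Byte 15 = 'm': mode=DATA remaining=3 emitted=8 chunks_done=1
Byte 16 = 'c': mode=DATA remaining=2 emitted=9 chunks_done=1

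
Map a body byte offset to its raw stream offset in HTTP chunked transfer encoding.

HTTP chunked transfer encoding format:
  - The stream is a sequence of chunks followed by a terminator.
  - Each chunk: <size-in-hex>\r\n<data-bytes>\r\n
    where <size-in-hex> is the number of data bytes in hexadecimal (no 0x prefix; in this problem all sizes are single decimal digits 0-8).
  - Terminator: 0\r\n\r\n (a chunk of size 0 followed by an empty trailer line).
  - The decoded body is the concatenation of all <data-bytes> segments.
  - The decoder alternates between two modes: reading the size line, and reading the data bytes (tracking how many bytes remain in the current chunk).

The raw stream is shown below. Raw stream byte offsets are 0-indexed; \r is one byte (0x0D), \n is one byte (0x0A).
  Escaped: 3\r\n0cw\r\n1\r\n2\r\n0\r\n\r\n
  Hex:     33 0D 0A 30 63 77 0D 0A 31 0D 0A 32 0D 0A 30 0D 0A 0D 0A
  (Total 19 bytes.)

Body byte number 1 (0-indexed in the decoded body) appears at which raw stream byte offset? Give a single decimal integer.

Chunk 1: stream[0..1]='3' size=0x3=3, data at stream[3..6]='0cw' -> body[0..3], body so far='0cw'
Chunk 2: stream[8..9]='1' size=0x1=1, data at stream[11..12]='2' -> body[3..4], body so far='0cw2'
Chunk 3: stream[14..15]='0' size=0 (terminator). Final body='0cw2' (4 bytes)
Body byte 1 at stream offset 4

Answer: 4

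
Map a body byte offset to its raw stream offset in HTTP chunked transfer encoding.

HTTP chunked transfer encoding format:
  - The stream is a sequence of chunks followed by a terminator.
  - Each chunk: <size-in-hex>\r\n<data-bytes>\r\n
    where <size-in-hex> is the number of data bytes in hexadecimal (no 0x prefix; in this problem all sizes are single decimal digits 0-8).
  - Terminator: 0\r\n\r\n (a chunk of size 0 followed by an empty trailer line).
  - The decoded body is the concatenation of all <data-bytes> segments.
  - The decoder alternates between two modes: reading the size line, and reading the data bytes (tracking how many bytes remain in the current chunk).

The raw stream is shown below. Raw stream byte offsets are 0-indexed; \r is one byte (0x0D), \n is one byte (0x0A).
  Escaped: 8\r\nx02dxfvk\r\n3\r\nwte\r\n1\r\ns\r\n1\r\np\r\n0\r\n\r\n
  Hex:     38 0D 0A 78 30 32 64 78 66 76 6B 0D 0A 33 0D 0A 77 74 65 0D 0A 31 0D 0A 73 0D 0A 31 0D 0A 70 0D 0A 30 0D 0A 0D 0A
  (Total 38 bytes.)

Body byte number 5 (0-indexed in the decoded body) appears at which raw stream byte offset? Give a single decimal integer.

Answer: 8

Derivation:
Chunk 1: stream[0..1]='8' size=0x8=8, data at stream[3..11]='x02dxfvk' -> body[0..8], body so far='x02dxfvk'
Chunk 2: stream[13..14]='3' size=0x3=3, data at stream[16..19]='wte' -> body[8..11], body so far='x02dxfvkwte'
Chunk 3: stream[21..22]='1' size=0x1=1, data at stream[24..25]='s' -> body[11..12], body so far='x02dxfvkwtes'
Chunk 4: stream[27..28]='1' size=0x1=1, data at stream[30..31]='p' -> body[12..13], body so far='x02dxfvkwtesp'
Chunk 5: stream[33..34]='0' size=0 (terminator). Final body='x02dxfvkwtesp' (13 bytes)
Body byte 5 at stream offset 8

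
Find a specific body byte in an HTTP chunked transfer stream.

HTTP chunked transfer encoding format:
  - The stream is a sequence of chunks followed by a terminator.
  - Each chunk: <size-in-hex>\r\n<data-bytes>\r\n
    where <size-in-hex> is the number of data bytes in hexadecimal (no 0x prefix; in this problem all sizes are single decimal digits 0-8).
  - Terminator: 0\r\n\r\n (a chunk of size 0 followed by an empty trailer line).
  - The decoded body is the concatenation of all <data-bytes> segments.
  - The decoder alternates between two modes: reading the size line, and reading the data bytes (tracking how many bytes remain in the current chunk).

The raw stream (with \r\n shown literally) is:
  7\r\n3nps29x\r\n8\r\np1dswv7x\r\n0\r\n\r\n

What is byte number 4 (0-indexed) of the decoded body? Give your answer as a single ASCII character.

Chunk 1: stream[0..1]='7' size=0x7=7, data at stream[3..10]='3nps29x' -> body[0..7], body so far='3nps29x'
Chunk 2: stream[12..13]='8' size=0x8=8, data at stream[15..23]='p1dswv7x' -> body[7..15], body so far='3nps29xp1dswv7x'
Chunk 3: stream[25..26]='0' size=0 (terminator). Final body='3nps29xp1dswv7x' (15 bytes)
Body byte 4 = '2'

Answer: 2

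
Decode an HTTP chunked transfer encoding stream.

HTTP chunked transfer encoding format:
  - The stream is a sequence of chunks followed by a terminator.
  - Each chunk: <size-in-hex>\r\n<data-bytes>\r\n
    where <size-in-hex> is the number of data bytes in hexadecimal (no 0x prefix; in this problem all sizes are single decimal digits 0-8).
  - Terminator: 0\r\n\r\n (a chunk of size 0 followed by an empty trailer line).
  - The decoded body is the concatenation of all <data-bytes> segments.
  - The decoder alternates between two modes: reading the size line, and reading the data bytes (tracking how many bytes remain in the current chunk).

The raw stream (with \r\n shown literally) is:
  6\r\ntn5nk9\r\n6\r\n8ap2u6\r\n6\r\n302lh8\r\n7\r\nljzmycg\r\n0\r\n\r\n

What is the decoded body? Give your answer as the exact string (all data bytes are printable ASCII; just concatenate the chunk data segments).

Answer: tn5nk98ap2u6302lh8ljzmycg

Derivation:
Chunk 1: stream[0..1]='6' size=0x6=6, data at stream[3..9]='tn5nk9' -> body[0..6], body so far='tn5nk9'
Chunk 2: stream[11..12]='6' size=0x6=6, data at stream[14..20]='8ap2u6' -> body[6..12], body so far='tn5nk98ap2u6'
Chunk 3: stream[22..23]='6' size=0x6=6, data at stream[25..31]='302lh8' -> body[12..18], body so far='tn5nk98ap2u6302lh8'
Chunk 4: stream[33..34]='7' size=0x7=7, data at stream[36..43]='ljzmycg' -> body[18..25], body so far='tn5nk98ap2u6302lh8ljzmycg'
Chunk 5: stream[45..46]='0' size=0 (terminator). Final body='tn5nk98ap2u6302lh8ljzmycg' (25 bytes)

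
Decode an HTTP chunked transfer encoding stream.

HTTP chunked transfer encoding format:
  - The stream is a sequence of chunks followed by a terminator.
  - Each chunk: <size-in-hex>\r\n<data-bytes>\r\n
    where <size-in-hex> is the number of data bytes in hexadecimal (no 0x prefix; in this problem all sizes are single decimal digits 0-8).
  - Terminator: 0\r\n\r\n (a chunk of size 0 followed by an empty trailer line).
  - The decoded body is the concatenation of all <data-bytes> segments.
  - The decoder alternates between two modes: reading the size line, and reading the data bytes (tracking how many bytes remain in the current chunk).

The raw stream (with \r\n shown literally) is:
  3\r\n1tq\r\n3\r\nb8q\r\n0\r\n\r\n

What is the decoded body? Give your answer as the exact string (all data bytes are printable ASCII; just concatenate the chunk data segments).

Answer: 1tqb8q

Derivation:
Chunk 1: stream[0..1]='3' size=0x3=3, data at stream[3..6]='1tq' -> body[0..3], body so far='1tq'
Chunk 2: stream[8..9]='3' size=0x3=3, data at stream[11..14]='b8q' -> body[3..6], body so far='1tqb8q'
Chunk 3: stream[16..17]='0' size=0 (terminator). Final body='1tqb8q' (6 bytes)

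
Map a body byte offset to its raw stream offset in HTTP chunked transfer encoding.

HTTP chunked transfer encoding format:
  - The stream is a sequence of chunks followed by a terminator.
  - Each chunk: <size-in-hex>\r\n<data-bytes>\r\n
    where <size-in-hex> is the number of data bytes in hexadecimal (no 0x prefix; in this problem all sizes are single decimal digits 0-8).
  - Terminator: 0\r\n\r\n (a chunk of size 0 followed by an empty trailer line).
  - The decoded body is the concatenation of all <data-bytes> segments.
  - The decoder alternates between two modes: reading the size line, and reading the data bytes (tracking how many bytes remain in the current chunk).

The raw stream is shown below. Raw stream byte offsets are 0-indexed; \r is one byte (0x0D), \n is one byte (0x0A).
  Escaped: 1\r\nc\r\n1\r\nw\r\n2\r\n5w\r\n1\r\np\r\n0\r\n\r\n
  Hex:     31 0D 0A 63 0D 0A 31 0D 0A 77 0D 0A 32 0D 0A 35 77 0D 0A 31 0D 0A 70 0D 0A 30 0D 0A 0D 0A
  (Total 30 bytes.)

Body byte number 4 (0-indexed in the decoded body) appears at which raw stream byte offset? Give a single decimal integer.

Answer: 22

Derivation:
Chunk 1: stream[0..1]='1' size=0x1=1, data at stream[3..4]='c' -> body[0..1], body so far='c'
Chunk 2: stream[6..7]='1' size=0x1=1, data at stream[9..10]='w' -> body[1..2], body so far='cw'
Chunk 3: stream[12..13]='2' size=0x2=2, data at stream[15..17]='5w' -> body[2..4], body so far='cw5w'
Chunk 4: stream[19..20]='1' size=0x1=1, data at stream[22..23]='p' -> body[4..5], body so far='cw5wp'
Chunk 5: stream[25..26]='0' size=0 (terminator). Final body='cw5wp' (5 bytes)
Body byte 4 at stream offset 22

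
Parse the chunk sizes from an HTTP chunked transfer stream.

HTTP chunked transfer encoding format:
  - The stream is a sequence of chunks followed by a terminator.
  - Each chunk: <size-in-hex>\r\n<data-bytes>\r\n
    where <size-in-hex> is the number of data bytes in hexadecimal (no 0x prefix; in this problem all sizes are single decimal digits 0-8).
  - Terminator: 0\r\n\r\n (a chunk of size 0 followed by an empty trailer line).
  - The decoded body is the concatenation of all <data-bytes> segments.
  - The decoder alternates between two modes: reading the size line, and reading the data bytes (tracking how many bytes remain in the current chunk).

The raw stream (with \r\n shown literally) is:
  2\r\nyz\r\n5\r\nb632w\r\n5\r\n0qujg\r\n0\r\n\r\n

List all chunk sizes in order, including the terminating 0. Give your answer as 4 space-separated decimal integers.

Chunk 1: stream[0..1]='2' size=0x2=2, data at stream[3..5]='yz' -> body[0..2], body so far='yz'
Chunk 2: stream[7..8]='5' size=0x5=5, data at stream[10..15]='b632w' -> body[2..7], body so far='yzb632w'
Chunk 3: stream[17..18]='5' size=0x5=5, data at stream[20..25]='0qujg' -> body[7..12], body so far='yzb632w0qujg'
Chunk 4: stream[27..28]='0' size=0 (terminator). Final body='yzb632w0qujg' (12 bytes)

Answer: 2 5 5 0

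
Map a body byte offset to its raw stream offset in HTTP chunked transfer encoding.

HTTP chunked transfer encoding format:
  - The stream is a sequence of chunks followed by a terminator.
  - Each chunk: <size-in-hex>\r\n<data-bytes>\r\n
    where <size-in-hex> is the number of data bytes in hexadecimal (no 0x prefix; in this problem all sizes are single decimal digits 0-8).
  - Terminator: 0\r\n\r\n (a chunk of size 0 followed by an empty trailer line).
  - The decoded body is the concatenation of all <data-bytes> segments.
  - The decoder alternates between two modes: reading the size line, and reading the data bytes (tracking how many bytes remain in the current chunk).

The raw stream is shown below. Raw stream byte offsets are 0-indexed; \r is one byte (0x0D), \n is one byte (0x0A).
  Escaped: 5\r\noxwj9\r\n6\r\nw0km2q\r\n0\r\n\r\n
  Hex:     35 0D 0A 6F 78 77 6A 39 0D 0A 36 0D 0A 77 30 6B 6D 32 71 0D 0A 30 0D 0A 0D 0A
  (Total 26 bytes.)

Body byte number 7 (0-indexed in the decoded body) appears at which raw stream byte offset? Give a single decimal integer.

Chunk 1: stream[0..1]='5' size=0x5=5, data at stream[3..8]='oxwj9' -> body[0..5], body so far='oxwj9'
Chunk 2: stream[10..11]='6' size=0x6=6, data at stream[13..19]='w0km2q' -> body[5..11], body so far='oxwj9w0km2q'
Chunk 3: stream[21..22]='0' size=0 (terminator). Final body='oxwj9w0km2q' (11 bytes)
Body byte 7 at stream offset 15

Answer: 15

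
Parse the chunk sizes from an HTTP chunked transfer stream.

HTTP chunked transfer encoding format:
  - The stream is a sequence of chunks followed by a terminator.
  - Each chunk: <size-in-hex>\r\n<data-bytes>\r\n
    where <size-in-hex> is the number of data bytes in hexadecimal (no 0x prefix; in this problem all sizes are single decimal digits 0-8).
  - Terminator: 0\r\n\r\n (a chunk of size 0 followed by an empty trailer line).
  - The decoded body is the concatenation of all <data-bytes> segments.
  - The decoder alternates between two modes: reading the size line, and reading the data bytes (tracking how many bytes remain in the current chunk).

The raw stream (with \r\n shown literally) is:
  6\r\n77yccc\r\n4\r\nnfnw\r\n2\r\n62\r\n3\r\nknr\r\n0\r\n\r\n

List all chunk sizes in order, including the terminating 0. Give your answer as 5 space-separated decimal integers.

Chunk 1: stream[0..1]='6' size=0x6=6, data at stream[3..9]='77yccc' -> body[0..6], body so far='77yccc'
Chunk 2: stream[11..12]='4' size=0x4=4, data at stream[14..18]='nfnw' -> body[6..10], body so far='77ycccnfnw'
Chunk 3: stream[20..21]='2' size=0x2=2, data at stream[23..25]='62' -> body[10..12], body so far='77ycccnfnw62'
Chunk 4: stream[27..28]='3' size=0x3=3, data at stream[30..33]='knr' -> body[12..15], body so far='77ycccnfnw62knr'
Chunk 5: stream[35..36]='0' size=0 (terminator). Final body='77ycccnfnw62knr' (15 bytes)

Answer: 6 4 2 3 0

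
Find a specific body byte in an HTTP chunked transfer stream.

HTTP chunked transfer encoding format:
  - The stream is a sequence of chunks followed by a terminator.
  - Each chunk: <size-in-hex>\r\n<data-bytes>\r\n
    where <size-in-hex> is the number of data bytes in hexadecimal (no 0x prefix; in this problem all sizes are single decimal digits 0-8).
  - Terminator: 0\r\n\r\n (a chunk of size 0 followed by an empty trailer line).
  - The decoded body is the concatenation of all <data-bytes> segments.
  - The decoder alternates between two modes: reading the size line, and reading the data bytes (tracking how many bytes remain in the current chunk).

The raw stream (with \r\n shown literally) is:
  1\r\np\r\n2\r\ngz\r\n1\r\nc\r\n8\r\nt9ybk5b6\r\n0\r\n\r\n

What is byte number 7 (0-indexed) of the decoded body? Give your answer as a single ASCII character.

Answer: b

Derivation:
Chunk 1: stream[0..1]='1' size=0x1=1, data at stream[3..4]='p' -> body[0..1], body so far='p'
Chunk 2: stream[6..7]='2' size=0x2=2, data at stream[9..11]='gz' -> body[1..3], body so far='pgz'
Chunk 3: stream[13..14]='1' size=0x1=1, data at stream[16..17]='c' -> body[3..4], body so far='pgzc'
Chunk 4: stream[19..20]='8' size=0x8=8, data at stream[22..30]='t9ybk5b6' -> body[4..12], body so far='pgzct9ybk5b6'
Chunk 5: stream[32..33]='0' size=0 (terminator). Final body='pgzct9ybk5b6' (12 bytes)
Body byte 7 = 'b'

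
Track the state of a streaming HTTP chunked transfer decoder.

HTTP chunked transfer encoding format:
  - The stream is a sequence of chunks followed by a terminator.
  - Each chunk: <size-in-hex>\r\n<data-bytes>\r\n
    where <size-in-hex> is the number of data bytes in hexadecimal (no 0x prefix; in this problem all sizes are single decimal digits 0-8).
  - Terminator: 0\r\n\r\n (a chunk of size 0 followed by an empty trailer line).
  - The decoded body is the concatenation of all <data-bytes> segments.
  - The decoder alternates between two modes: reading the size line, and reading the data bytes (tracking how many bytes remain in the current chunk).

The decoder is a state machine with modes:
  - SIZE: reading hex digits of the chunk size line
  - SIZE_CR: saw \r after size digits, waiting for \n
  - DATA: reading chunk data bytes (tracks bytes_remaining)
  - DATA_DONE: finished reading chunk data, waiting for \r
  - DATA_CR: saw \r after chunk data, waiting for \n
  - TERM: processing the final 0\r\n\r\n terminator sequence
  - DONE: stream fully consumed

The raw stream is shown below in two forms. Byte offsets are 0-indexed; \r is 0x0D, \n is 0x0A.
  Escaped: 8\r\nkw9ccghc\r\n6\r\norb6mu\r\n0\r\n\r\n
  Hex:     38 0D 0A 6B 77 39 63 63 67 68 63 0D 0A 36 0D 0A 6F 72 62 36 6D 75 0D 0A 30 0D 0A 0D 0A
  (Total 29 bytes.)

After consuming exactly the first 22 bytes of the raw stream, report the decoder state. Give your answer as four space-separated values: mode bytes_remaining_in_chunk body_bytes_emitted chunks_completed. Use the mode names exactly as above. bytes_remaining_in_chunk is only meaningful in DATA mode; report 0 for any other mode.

Answer: DATA_DONE 0 14 1

Derivation:
Byte 0 = '8': mode=SIZE remaining=0 emitted=0 chunks_done=0
Byte 1 = 0x0D: mode=SIZE_CR remaining=0 emitted=0 chunks_done=0
Byte 2 = 0x0A: mode=DATA remaining=8 emitted=0 chunks_done=0
Byte 3 = 'k': mode=DATA remaining=7 emitted=1 chunks_done=0
Byte 4 = 'w': mode=DATA remaining=6 emitted=2 chunks_done=0
Byte 5 = '9': mode=DATA remaining=5 emitted=3 chunks_done=0
Byte 6 = 'c': mode=DATA remaining=4 emitted=4 chunks_done=0
Byte 7 = 'c': mode=DATA remaining=3 emitted=5 chunks_done=0
Byte 8 = 'g': mode=DATA remaining=2 emitted=6 chunks_done=0
Byte 9 = 'h': mode=DATA remaining=1 emitted=7 chunks_done=0
Byte 10 = 'c': mode=DATA_DONE remaining=0 emitted=8 chunks_done=0
Byte 11 = 0x0D: mode=DATA_CR remaining=0 emitted=8 chunks_done=0
Byte 12 = 0x0A: mode=SIZE remaining=0 emitted=8 chunks_done=1
Byte 13 = '6': mode=SIZE remaining=0 emitted=8 chunks_done=1
Byte 14 = 0x0D: mode=SIZE_CR remaining=0 emitted=8 chunks_done=1
Byte 15 = 0x0A: mode=DATA remaining=6 emitted=8 chunks_done=1
Byte 16 = 'o': mode=DATA remaining=5 emitted=9 chunks_done=1
Byte 17 = 'r': mode=DATA remaining=4 emitted=10 chunks_done=1
Byte 18 = 'b': mode=DATA remaining=3 emitted=11 chunks_done=1
Byte 19 = '6': mode=DATA remaining=2 emitted=12 chunks_done=1
Byte 20 = 'm': mode=DATA remaining=1 emitted=13 chunks_done=1
Byte 21 = 'u': mode=DATA_DONE remaining=0 emitted=14 chunks_done=1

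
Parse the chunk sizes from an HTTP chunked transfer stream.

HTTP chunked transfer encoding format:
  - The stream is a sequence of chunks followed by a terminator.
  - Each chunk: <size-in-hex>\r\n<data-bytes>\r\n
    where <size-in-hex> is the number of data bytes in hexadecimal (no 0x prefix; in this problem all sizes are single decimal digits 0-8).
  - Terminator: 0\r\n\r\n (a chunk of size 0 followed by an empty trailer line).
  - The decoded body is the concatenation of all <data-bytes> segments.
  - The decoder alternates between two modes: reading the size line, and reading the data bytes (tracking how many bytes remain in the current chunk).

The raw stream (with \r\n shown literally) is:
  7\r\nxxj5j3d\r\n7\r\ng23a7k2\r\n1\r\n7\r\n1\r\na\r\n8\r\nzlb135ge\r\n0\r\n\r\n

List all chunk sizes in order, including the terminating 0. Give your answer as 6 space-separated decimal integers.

Answer: 7 7 1 1 8 0

Derivation:
Chunk 1: stream[0..1]='7' size=0x7=7, data at stream[3..10]='xxj5j3d' -> body[0..7], body so far='xxj5j3d'
Chunk 2: stream[12..13]='7' size=0x7=7, data at stream[15..22]='g23a7k2' -> body[7..14], body so far='xxj5j3dg23a7k2'
Chunk 3: stream[24..25]='1' size=0x1=1, data at stream[27..28]='7' -> body[14..15], body so far='xxj5j3dg23a7k27'
Chunk 4: stream[30..31]='1' size=0x1=1, data at stream[33..34]='a' -> body[15..16], body so far='xxj5j3dg23a7k27a'
Chunk 5: stream[36..37]='8' size=0x8=8, data at stream[39..47]='zlb135ge' -> body[16..24], body so far='xxj5j3dg23a7k27azlb135ge'
Chunk 6: stream[49..50]='0' size=0 (terminator). Final body='xxj5j3dg23a7k27azlb135ge' (24 bytes)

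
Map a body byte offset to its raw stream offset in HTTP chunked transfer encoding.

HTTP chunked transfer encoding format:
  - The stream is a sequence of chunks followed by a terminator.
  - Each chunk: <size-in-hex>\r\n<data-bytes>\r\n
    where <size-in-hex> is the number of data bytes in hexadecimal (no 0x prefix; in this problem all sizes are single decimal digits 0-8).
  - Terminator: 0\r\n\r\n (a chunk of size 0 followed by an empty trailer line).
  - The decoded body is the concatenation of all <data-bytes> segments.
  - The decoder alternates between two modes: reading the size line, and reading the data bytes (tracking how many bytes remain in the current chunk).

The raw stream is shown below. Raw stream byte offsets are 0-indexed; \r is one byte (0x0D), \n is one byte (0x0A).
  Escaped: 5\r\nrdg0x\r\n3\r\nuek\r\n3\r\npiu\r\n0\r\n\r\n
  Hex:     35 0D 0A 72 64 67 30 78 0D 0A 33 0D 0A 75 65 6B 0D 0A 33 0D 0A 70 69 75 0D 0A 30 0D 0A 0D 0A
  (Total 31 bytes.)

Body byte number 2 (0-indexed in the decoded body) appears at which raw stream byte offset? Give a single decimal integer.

Chunk 1: stream[0..1]='5' size=0x5=5, data at stream[3..8]='rdg0x' -> body[0..5], body so far='rdg0x'
Chunk 2: stream[10..11]='3' size=0x3=3, data at stream[13..16]='uek' -> body[5..8], body so far='rdg0xuek'
Chunk 3: stream[18..19]='3' size=0x3=3, data at stream[21..24]='piu' -> body[8..11], body so far='rdg0xuekpiu'
Chunk 4: stream[26..27]='0' size=0 (terminator). Final body='rdg0xuekpiu' (11 bytes)
Body byte 2 at stream offset 5

Answer: 5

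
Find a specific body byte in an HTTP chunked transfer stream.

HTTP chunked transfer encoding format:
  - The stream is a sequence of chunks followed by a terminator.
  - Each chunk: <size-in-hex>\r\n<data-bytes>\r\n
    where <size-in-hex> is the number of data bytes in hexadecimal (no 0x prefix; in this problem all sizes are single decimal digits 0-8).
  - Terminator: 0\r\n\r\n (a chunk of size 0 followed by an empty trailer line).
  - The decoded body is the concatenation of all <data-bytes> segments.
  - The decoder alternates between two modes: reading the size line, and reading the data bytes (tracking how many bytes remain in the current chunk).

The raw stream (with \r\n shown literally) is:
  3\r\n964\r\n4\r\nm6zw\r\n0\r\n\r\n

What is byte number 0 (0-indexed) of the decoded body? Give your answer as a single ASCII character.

Chunk 1: stream[0..1]='3' size=0x3=3, data at stream[3..6]='964' -> body[0..3], body so far='964'
Chunk 2: stream[8..9]='4' size=0x4=4, data at stream[11..15]='m6zw' -> body[3..7], body so far='964m6zw'
Chunk 3: stream[17..18]='0' size=0 (terminator). Final body='964m6zw' (7 bytes)
Body byte 0 = '9'

Answer: 9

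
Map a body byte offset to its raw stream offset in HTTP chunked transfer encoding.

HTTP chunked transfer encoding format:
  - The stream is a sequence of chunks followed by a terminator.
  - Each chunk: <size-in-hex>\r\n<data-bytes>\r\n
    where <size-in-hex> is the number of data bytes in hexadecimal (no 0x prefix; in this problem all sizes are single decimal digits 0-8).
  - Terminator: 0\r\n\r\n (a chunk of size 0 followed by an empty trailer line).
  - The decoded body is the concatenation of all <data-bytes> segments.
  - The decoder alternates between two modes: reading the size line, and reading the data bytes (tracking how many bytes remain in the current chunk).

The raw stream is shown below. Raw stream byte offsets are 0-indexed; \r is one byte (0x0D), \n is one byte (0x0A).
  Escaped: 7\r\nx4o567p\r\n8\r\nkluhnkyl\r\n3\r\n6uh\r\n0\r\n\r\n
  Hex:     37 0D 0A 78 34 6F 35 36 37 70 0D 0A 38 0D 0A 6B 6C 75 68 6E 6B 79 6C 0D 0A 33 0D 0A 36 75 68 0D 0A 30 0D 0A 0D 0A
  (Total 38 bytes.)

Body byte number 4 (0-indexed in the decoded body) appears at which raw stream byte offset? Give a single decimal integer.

Answer: 7

Derivation:
Chunk 1: stream[0..1]='7' size=0x7=7, data at stream[3..10]='x4o567p' -> body[0..7], body so far='x4o567p'
Chunk 2: stream[12..13]='8' size=0x8=8, data at stream[15..23]='kluhnkyl' -> body[7..15], body so far='x4o567pkluhnkyl'
Chunk 3: stream[25..26]='3' size=0x3=3, data at stream[28..31]='6uh' -> body[15..18], body so far='x4o567pkluhnkyl6uh'
Chunk 4: stream[33..34]='0' size=0 (terminator). Final body='x4o567pkluhnkyl6uh' (18 bytes)
Body byte 4 at stream offset 7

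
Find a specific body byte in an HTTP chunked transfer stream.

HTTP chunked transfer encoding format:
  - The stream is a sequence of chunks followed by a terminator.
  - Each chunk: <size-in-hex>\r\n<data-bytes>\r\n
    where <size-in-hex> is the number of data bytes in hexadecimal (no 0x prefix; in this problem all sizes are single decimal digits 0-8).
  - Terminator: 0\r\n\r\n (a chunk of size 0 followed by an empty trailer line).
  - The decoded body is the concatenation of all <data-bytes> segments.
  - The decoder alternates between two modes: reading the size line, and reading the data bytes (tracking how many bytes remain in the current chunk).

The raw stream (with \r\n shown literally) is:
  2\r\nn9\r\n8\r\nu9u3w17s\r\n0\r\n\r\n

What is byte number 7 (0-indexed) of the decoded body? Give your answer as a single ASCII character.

Chunk 1: stream[0..1]='2' size=0x2=2, data at stream[3..5]='n9' -> body[0..2], body so far='n9'
Chunk 2: stream[7..8]='8' size=0x8=8, data at stream[10..18]='u9u3w17s' -> body[2..10], body so far='n9u9u3w17s'
Chunk 3: stream[20..21]='0' size=0 (terminator). Final body='n9u9u3w17s' (10 bytes)
Body byte 7 = '1'

Answer: 1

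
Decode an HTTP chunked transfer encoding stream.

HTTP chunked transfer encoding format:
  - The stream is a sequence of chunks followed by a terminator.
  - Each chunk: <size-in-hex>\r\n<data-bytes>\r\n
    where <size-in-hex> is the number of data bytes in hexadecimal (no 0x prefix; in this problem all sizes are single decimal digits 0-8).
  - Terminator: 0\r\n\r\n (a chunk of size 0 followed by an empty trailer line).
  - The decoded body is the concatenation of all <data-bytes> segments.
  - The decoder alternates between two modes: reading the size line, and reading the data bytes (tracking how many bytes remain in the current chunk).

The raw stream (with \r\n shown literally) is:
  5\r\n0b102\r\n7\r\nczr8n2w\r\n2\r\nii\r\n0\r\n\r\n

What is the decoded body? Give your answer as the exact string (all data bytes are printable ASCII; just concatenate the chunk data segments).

Answer: 0b102czr8n2wii

Derivation:
Chunk 1: stream[0..1]='5' size=0x5=5, data at stream[3..8]='0b102' -> body[0..5], body so far='0b102'
Chunk 2: stream[10..11]='7' size=0x7=7, data at stream[13..20]='czr8n2w' -> body[5..12], body so far='0b102czr8n2w'
Chunk 3: stream[22..23]='2' size=0x2=2, data at stream[25..27]='ii' -> body[12..14], body so far='0b102czr8n2wii'
Chunk 4: stream[29..30]='0' size=0 (terminator). Final body='0b102czr8n2wii' (14 bytes)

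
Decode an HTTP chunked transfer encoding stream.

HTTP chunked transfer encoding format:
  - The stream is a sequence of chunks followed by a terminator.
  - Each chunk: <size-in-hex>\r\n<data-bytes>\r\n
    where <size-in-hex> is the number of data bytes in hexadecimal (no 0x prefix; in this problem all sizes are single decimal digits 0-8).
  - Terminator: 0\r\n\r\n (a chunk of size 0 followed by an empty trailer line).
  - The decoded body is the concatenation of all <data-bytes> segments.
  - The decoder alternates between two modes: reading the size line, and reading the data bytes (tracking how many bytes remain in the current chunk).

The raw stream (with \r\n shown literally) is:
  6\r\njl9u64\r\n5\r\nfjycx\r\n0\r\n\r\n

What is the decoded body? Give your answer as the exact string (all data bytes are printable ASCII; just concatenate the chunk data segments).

Answer: jl9u64fjycx

Derivation:
Chunk 1: stream[0..1]='6' size=0x6=6, data at stream[3..9]='jl9u64' -> body[0..6], body so far='jl9u64'
Chunk 2: stream[11..12]='5' size=0x5=5, data at stream[14..19]='fjycx' -> body[6..11], body so far='jl9u64fjycx'
Chunk 3: stream[21..22]='0' size=0 (terminator). Final body='jl9u64fjycx' (11 bytes)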